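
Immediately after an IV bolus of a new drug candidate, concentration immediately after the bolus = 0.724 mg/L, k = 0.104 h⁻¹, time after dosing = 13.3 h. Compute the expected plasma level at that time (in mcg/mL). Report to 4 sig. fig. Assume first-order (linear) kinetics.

0.1816 mcg/mL

C = C₀ · e^(−k·t) = 0.7240 × e^(−0.1040 × 13.3)
  = 0.7240 × 0.2508 = 0.1816 mg/L
(0.1816 mg/L = 0.1816 mcg/mL)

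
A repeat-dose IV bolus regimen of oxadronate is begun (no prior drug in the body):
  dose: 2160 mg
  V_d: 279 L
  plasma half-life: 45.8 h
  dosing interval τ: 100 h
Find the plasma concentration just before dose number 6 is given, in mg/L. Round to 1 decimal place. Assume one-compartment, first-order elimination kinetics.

2.2 mg/L

C₀ per dose = Dose / Vd = 2160 / 279 = 7.742 mg/L
k = ln2 / t½ = 0.693147 / 45.8 = 0.01513 h⁻¹
Fraction remaining after one interval: r = e^(−kτ) = e^(−0.01513 × 100) = 0.2202
Before dose 6, 5 doses have been given (aged 1τ, 2τ, 3τ, 4τ, 5τ).
C_trough = C₀ × (r + r² + … + r^5) = C₀ × r(1−r^5)/(1−r)
        = 7.742 × 0.2202 × (1 − 0.0005177) / (1 − 0.2202) = 2.185 mg/L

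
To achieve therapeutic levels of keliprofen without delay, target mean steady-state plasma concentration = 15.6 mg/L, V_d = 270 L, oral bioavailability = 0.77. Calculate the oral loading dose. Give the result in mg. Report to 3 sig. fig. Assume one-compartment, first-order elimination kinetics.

5470 mg

LD = Css × Vd / F = 15.6 × 270 / 0.77 = 5470 mg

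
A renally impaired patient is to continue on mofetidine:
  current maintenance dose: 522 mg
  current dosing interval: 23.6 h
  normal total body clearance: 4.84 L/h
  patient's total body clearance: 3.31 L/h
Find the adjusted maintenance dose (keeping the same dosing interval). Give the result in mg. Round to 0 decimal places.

To keep the same average steady-state level, dosing rate must scale with clearance.
CL ratio = 3.31 / 4.84 = 0.6839
New dose (same interval) = 522 × 0.6839 = 357.0 mg

357 mg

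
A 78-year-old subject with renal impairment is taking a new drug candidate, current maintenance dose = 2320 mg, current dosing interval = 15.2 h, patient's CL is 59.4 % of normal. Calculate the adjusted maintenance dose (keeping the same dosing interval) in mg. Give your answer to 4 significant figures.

To keep the same average steady-state level, dosing rate must scale with clearance.
CL ratio = 59.4 / 100 = 0.5940
New dose (same interval) = 2320 × 0.5940 = 1378 mg

1378 mg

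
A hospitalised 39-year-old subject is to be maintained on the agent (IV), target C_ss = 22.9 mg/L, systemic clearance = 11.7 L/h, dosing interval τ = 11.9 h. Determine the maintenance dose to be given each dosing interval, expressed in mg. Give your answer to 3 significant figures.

3190 mg

At steady state, Dose/τ = Css × CL.
Dose = Css × CL × τ = 22.9 × 11.70 × 11.9 = 3188 mg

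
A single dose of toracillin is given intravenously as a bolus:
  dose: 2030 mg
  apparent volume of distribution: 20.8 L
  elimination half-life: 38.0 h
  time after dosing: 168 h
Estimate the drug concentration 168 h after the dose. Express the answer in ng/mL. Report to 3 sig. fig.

4560 ng/mL

C₀ = Dose / Vd = 2030 / 20.8 = 97.60 mg/L
k = ln2 / t½ = 0.693147 / 38.0 = 0.01824 h⁻¹
C = C₀ · e^(−k·t) = 97.60 × e^(−0.01824 × 168)
  = 97.60 × 0.04669 = 4.557 mg/L
Convert: 4.557 mg/L × 1000 = 4557 ng/mL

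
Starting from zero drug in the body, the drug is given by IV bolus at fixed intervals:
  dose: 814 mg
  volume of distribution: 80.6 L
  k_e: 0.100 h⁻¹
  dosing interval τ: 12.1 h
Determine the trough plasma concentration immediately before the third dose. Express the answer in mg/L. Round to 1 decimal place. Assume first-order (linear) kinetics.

C₀ per dose = Dose / Vd = 814 / 80.6 = 10.10 mg/L
Fraction remaining after one interval: r = e^(−kτ) = e^(−0.1000 × 12.1) = 0.2982
Before dose 3, 2 doses have been given (aged 1τ, 2τ).
C_trough = C₀ × (r + r²) = 10.10 × (0.2982 + 0.08892) = 3.910 mg/L

3.9 mg/L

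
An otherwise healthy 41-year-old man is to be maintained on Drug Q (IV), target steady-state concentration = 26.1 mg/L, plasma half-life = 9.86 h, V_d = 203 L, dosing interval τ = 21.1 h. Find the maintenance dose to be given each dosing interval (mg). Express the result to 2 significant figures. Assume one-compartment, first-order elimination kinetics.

7900 mg

k = ln2 / t½ = 0.693147 / 9.86 = 0.07030 h⁻¹
CL = k × Vd = 0.07030 × 203 = 14.27 L/h
At steady state, Dose/τ = Css × CL.
Dose = Css × CL × τ = 26.1 × 14.27 × 21.1 = 7859 mg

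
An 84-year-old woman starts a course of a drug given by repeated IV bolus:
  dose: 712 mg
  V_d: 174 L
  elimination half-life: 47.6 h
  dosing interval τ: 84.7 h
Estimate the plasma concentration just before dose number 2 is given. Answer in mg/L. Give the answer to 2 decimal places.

C₀ per dose = Dose / Vd = 712 / 174 = 4.092 mg/L
k = ln2 / t½ = 0.693147 / 47.6 = 0.01456 h⁻¹
Fraction remaining after one interval: r = e^(−kτ) = e^(−0.01456 × 84.7) = 0.2913
Before dose 2, 1 dose has been given (aged 1τ).
C_trough = C₀ × r = 4.092 × 0.2913 = 1.192 mg/L

1.19 mg/L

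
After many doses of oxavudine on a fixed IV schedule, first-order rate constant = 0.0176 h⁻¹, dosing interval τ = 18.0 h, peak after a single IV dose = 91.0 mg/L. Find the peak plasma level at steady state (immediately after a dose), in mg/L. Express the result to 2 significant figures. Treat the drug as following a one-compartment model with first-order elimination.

340 mg/L

e^(−kτ) = e^(−0.01760 × 18.0) = 0.7285
Accumulation ratio R = 1 / (1 − e^(−kτ)) = 1 / (1 − 0.7285) = 3.683
Steady-state peak = C₀ × R = 91.0 × 3.683 = 335.2 mg/L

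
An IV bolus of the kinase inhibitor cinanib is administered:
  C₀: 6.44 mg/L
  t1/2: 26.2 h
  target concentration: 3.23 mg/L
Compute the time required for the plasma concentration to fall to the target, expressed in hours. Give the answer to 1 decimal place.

k = ln2 / t½ = 0.693147 / 26.2 = 0.02646 h⁻¹
t = ln(C₀ / C) / k = ln(6.440 / 3.23) / 0.02646
  = ln(1.994) / 0.02646 = 0.6901 / 0.02646 = 26.08 h

26.1 h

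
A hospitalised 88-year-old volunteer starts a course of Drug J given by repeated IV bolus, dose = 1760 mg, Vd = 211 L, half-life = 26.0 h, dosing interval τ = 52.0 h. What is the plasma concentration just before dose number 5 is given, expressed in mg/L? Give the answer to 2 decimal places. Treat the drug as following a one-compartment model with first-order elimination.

C₀ per dose = Dose / Vd = 1760 / 211 = 8.341 mg/L
k = ln2 / t½ = 0.693147 / 26.0 = 0.02666 h⁻¹
Fraction remaining after one interval: r = e^(−kτ) = e^(−0.02666 × 52.0) = 0.2500
Before dose 5, 4 doses have been given (aged 1τ, 2τ, 3τ, 4τ).
C_trough = C₀ × (r + r² + … + r^4) = C₀ × r(1−r^4)/(1−r)
        = 8.341 × 0.2500 × (1 − 0.003906) / (1 − 0.2500) = 2.769 mg/L

2.77 mg/L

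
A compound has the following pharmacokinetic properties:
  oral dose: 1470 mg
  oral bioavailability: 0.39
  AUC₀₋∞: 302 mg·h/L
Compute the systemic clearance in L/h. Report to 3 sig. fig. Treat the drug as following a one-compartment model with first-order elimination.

CL = F·Dose / AUC = 0.39 × 1470 / 302 = 1.898 L/h

1.90 L/h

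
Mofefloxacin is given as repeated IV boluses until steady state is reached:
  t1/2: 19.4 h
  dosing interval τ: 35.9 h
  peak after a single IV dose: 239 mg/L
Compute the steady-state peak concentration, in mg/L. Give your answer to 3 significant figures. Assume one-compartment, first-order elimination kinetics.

331 mg/L

k = ln2 / t½ = 0.693147 / 19.4 = 0.03573 h⁻¹
e^(−kτ) = e^(−0.03573 × 35.9) = 0.2773
Accumulation ratio R = 1 / (1 − e^(−kτ)) = 1 / (1 − 0.2773) = 1.384
Steady-state peak = C₀ × R = 239 × 1.384 = 330.8 mg/L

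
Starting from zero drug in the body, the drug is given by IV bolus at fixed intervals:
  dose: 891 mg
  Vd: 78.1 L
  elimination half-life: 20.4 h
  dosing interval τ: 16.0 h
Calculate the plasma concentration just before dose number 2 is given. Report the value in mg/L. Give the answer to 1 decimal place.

6.6 mg/L

C₀ per dose = Dose / Vd = 891 / 78.1 = 11.41 mg/L
k = ln2 / t½ = 0.693147 / 20.4 = 0.03398 h⁻¹
Fraction remaining after one interval: r = e^(−kτ) = e^(−0.03398 × 16.0) = 0.5806
Before dose 2, 1 dose has been given (aged 1τ).
C_trough = C₀ × r = 11.41 × 0.5806 = 6.625 mg/L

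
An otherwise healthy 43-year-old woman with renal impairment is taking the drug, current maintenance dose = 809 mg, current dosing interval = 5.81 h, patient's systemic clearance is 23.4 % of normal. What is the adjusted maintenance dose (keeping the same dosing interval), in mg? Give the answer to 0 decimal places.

To keep the same average steady-state level, dosing rate must scale with clearance.
CL ratio = 23.4 / 100 = 0.2340
New dose (same interval) = 809 × 0.2340 = 189.3 mg

189 mg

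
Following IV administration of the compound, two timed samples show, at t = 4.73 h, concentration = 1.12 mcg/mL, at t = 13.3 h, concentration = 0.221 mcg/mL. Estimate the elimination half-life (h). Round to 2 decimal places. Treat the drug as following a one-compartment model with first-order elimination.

3.66 h

k = ln(C₁/C₂) / (t₂ − t₁) = ln(1.12/0.221) / (13.3 − 4.73)
  = 1.623 / 8.570 = 0.1894 h⁻¹
t½ = ln2 / k = 0.693147 / 0.1894 = 3.660 h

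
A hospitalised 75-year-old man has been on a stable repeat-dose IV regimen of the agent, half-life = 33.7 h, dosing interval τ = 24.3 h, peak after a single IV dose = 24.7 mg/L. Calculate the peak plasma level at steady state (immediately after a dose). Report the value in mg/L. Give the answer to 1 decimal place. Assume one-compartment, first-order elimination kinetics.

62.8 mg/L

k = ln2 / t½ = 0.693147 / 33.7 = 0.02057 h⁻¹
e^(−kτ) = e^(−0.02057 × 24.3) = 0.6066
Accumulation ratio R = 1 / (1 − e^(−kτ)) = 1 / (1 − 0.6066) = 2.542
Steady-state peak = C₀ × R = 24.7 × 2.542 = 62.79 mg/L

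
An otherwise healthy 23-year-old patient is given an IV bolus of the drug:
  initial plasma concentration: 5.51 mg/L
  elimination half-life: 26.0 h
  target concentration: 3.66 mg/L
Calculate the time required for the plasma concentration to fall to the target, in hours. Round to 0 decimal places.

15 h

k = ln2 / t½ = 0.693147 / 26.0 = 0.02666 h⁻¹
t = ln(C₀ / C) / k = ln(5.510 / 3.66) / 0.02666
  = ln(1.505) / 0.02666 = 0.4088 / 0.02666 = 15.33 h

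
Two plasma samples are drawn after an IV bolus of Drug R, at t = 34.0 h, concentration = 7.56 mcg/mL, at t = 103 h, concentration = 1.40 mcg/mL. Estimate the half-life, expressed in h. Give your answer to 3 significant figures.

k = ln(C₁/C₂) / (t₂ − t₁) = ln(7.56/1.40) / (103 − 34.0)
  = 1.686 / 69.00 = 0.02443 h⁻¹
t½ = ln2 / k = 0.693147 / 0.02443 = 28.37 h

28.4 h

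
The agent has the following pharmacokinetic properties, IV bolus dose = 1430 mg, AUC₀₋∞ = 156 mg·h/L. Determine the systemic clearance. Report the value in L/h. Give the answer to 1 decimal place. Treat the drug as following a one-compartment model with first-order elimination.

CL = Dose / AUC = 1430 / 156 = 9.167 L/h

9.2 L/h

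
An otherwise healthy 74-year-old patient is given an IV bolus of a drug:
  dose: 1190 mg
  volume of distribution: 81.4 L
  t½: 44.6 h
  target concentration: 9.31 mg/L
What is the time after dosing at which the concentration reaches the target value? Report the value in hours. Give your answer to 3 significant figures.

C₀ = Dose / Vd = 1190 / 81.4 = 14.62 mg/L
k = ln2 / t½ = 0.693147 / 44.6 = 0.01554 h⁻¹
t = ln(C₀ / C) / k = ln(14.62 / 9.31) / 0.01554
  = ln(1.570) / 0.01554 = 0.4511 / 0.01554 = 29.03 h

29.0 h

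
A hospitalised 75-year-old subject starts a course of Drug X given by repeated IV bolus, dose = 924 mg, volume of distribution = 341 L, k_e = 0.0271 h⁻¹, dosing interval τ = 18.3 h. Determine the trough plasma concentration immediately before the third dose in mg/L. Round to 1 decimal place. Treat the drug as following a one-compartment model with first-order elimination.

C₀ per dose = Dose / Vd = 924 / 341 = 2.710 mg/L
Fraction remaining after one interval: r = e^(−kτ) = e^(−0.02710 × 18.3) = 0.6090
Before dose 3, 2 doses have been given (aged 1τ, 2τ).
C_trough = C₀ × (r + r²) = 2.710 × (0.6090 + 0.3709) = 2.656 mg/L

2.7 mg/L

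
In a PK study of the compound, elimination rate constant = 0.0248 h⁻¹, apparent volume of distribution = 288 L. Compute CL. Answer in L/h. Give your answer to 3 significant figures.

CL = k × Vd = 0.0248 × 288 = 7.142 L/h

7.14 L/h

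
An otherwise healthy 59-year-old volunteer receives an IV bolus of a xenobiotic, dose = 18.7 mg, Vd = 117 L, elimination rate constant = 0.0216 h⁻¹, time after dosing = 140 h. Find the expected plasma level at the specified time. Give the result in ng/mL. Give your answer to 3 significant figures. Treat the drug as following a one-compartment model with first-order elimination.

7.77 ng/mL

C₀ = Dose / Vd = 18.70 / 117 = 0.1598 mg/L
C = C₀ · e^(−k·t) = 0.1598 × e^(−0.02160 × 140)
  = 0.1598 × 0.04861 = 0.007768 mg/L
Convert: 0.007768 mg/L × 1000 = 7.768 ng/mL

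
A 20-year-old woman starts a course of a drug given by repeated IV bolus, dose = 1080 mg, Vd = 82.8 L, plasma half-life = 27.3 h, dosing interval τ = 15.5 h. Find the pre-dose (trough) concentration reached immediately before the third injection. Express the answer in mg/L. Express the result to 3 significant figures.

C₀ per dose = Dose / Vd = 1080 / 82.8 = 13.04 mg/L
k = ln2 / t½ = 0.693147 / 27.3 = 0.02539 h⁻¹
Fraction remaining after one interval: r = e^(−kτ) = e^(−0.02539 × 15.5) = 0.6747
Before dose 3, 2 doses have been given (aged 1τ, 2τ).
C_trough = C₀ × (r + r²) = 13.04 × (0.6747 + 0.4552) = 14.73 mg/L

14.7 mg/L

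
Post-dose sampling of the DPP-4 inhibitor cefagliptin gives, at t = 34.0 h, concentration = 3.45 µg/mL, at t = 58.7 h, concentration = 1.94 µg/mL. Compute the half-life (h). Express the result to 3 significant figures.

29.7 h

k = ln(C₁/C₂) / (t₂ − t₁) = ln(3.45/1.94) / (58.7 − 34.0)
  = 0.5757 / 24.70 = 0.02331 h⁻¹
t½ = ln2 / k = 0.693147 / 0.02331 = 29.74 h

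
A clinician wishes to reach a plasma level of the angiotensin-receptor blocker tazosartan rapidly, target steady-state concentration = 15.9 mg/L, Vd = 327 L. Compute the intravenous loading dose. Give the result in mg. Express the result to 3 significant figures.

5200 mg

LD = Css × Vd = 15.9 × 327 = 5199 mg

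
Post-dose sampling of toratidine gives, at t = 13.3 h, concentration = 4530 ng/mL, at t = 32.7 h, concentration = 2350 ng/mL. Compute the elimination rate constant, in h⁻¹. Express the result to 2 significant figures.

0.034 h⁻¹

k = ln(C₁/C₂) / (t₂ − t₁) = ln(4530/2350) / (32.7 − 13.3)
  = 0.6563 / 19.40 = 0.03383 h⁻¹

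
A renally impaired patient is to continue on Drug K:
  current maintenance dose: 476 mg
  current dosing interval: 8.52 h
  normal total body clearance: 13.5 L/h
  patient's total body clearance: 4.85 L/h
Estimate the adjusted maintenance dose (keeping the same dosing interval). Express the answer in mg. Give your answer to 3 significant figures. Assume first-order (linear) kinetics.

171 mg

To keep the same average steady-state level, dosing rate must scale with clearance.
CL ratio = 4.85 / 13.5 = 0.3593
New dose (same interval) = 476 × 0.3593 = 171.0 mg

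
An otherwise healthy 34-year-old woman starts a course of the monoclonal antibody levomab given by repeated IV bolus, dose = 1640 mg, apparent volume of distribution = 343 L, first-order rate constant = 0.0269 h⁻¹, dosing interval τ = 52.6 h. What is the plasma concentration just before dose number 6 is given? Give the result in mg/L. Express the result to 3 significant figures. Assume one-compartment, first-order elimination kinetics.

C₀ per dose = Dose / Vd = 1640 / 343 = 4.781 mg/L
Fraction remaining after one interval: r = e^(−kτ) = e^(−0.02690 × 52.6) = 0.2429
Before dose 6, 5 doses have been given (aged 1τ, 2τ, 3τ, 4τ, 5τ).
C_trough = C₀ × (r + r² + … + r^5) = C₀ × r(1−r^5)/(1−r)
        = 4.781 × 0.2429 × (1 − 0.0008455) / (1 − 0.2429) = 1.533 mg/L

1.53 mg/L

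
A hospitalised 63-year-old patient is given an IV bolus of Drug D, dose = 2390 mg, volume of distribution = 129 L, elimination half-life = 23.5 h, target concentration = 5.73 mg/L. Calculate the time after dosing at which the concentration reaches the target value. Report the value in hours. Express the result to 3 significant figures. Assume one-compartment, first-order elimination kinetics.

C₀ = Dose / Vd = 2390 / 129 = 18.53 mg/L
k = ln2 / t½ = 0.693147 / 23.5 = 0.02950 h⁻¹
t = ln(C₀ / C) / k = ln(18.53 / 5.73) / 0.02950
  = ln(3.234) / 0.02950 = 1.174 / 0.02950 = 39.80 h

39.8 h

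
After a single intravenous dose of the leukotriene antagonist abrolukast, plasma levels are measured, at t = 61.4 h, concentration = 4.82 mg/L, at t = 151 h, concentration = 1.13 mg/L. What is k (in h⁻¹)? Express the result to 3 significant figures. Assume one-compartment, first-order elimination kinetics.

0.0162 h⁻¹

k = ln(C₁/C₂) / (t₂ − t₁) = ln(4.82/1.13) / (151 − 61.4)
  = 1.451 / 89.60 = 0.01619 h⁻¹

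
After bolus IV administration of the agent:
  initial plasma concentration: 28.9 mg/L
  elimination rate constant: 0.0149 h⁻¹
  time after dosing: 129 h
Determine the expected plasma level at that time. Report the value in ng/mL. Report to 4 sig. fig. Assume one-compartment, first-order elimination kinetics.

4228 ng/mL

C = C₀ · e^(−k·t) = 28.90 × e^(−0.01490 × 129)
  = 28.90 × 0.1463 = 4.228 mg/L
Convert: 4.228 mg/L × 1000 = 4228 ng/mL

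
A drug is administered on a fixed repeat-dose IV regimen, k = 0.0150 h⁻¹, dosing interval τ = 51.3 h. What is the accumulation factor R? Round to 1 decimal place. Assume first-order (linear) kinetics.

e^(−kτ) = e^(−0.01500 × 51.3) = 0.4632
Accumulation ratio R = 1 / (1 − e^(−kτ)) = 1 / (1 − 0.4632) = 1.863

1.9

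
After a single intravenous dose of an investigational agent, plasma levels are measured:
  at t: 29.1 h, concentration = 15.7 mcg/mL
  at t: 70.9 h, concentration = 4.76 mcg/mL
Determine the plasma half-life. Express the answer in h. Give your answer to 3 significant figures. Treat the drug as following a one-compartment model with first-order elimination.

k = ln(C₁/C₂) / (t₂ − t₁) = ln(15.7/4.76) / (70.9 − 29.1)
  = 1.193 / 41.80 = 0.02854 h⁻¹
t½ = ln2 / k = 0.693147 / 0.02854 = 24.29 h

24.3 h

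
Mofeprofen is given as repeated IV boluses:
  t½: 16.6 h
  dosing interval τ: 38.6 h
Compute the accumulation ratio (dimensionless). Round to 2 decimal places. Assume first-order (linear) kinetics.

k = ln2 / t½ = 0.693147 / 16.6 = 0.04176 h⁻¹
e^(−kτ) = e^(−0.04176 × 38.6) = 0.1995
Accumulation ratio R = 1 / (1 − e^(−kτ)) = 1 / (1 − 0.1995) = 1.249

1.25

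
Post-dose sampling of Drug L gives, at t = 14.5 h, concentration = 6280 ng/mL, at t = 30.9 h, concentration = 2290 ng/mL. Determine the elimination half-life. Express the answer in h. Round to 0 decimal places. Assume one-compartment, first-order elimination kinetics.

k = ln(C₁/C₂) / (t₂ − t₁) = ln(6280/2290) / (30.9 − 14.5)
  = 1.009 / 16.40 = 0.06152 h⁻¹
t½ = ln2 / k = 0.693147 / 0.06152 = 11.27 h

11 h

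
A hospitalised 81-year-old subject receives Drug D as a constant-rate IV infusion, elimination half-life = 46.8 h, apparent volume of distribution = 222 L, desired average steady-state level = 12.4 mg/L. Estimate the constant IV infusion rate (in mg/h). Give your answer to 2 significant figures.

41 mg/h

k = ln2 / t½ = 0.693147 / 46.8 = 0.01481 h⁻¹
CL = k × Vd = 0.01481 × 222 = 3.288 L/h
At steady state, infusion rate R₀ = Css × CL = 12.4 × 3.288 = 40.77 mg/h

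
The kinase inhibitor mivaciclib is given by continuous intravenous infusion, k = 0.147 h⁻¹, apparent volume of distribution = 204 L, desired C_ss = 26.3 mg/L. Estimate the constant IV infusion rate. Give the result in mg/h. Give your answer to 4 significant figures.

CL = k × Vd = 0.1470 × 204 = 29.99 L/h
At steady state, infusion rate R₀ = Css × CL = 26.3 × 29.99 = 788.7 mg/h

788.7 mg/h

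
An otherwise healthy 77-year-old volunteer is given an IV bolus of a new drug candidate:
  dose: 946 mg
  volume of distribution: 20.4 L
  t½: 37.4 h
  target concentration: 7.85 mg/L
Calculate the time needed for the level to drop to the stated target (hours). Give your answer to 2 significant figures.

96 h

C₀ = Dose / Vd = 946.0 / 20.4 = 46.37 mg/L
k = ln2 / t½ = 0.693147 / 37.4 = 0.01853 h⁻¹
t = ln(C₀ / C) / k = ln(46.37 / 7.85) / 0.01853
  = ln(5.907) / 0.01853 = 1.776 / 0.01853 = 95.84 h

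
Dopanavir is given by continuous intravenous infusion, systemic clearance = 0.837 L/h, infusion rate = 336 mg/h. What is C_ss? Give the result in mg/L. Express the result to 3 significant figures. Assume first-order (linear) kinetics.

401 mg/L

At steady state Css = R₀ / CL = 336 / 0.8370 = 401.4 mg/L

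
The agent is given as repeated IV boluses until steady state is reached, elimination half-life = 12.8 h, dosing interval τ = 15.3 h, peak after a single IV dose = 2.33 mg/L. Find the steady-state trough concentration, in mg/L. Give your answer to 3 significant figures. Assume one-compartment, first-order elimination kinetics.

k = ln2 / t½ = 0.693147 / 12.8 = 0.05415 h⁻¹
e^(−kτ) = e^(−0.05415 × 15.3) = 0.4367
Accumulation ratio R = 1 / (1 − e^(−kτ)) = 1 / (1 − 0.4367) = 1.775
Steady-state trough = C₀ × R × e^(−kτ) = 2.33 × 1.775 × 0.4367 = 1.806 mg/L

1.81 mg/L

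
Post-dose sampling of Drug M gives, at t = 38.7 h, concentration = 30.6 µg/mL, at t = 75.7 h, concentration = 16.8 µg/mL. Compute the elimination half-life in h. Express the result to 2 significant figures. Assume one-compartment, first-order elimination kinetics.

43 h

k = ln(C₁/C₂) / (t₂ − t₁) = ln(30.6/16.8) / (75.7 − 38.7)
  = 0.5996 / 37.00 = 0.01621 h⁻¹
t½ = ln2 / k = 0.693147 / 0.01621 = 42.76 h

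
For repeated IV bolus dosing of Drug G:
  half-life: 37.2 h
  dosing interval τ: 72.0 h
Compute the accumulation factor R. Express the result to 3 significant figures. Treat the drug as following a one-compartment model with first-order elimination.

1.35

k = ln2 / t½ = 0.693147 / 37.2 = 0.01863 h⁻¹
e^(−kτ) = e^(−0.01863 × 72.0) = 0.2615
Accumulation ratio R = 1 / (1 − e^(−kτ)) = 1 / (1 − 0.2615) = 1.354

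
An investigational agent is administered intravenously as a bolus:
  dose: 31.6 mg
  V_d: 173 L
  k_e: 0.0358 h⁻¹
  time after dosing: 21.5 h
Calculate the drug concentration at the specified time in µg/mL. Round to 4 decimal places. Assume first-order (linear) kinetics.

0.0846 µg/mL

C₀ = Dose / Vd = 31.60 / 173 = 0.1827 mg/L
C = C₀ · e^(−k·t) = 0.1827 × e^(−0.03580 × 21.5)
  = 0.1827 × 0.4632 = 0.08463 mg/L
(0.08463 mg/L = 0.08463 µg/mL)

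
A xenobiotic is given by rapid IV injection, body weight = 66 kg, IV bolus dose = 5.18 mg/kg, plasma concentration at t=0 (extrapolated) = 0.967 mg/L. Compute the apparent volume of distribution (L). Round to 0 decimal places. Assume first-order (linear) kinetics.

354 L

Dose = 5.18 × 66 = 341.9 mg
Vd = Dose / C₀ = 341.9 / 0.967 = 353.6 L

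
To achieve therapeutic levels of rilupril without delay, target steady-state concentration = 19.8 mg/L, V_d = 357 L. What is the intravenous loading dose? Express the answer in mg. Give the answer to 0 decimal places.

7069 mg

LD = Css × Vd = 19.8 × 357 = 7069 mg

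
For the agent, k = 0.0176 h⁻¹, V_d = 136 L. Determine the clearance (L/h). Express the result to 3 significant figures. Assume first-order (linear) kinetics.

CL = k × Vd = 0.0176 × 136 = 2.394 L/h

2.39 L/h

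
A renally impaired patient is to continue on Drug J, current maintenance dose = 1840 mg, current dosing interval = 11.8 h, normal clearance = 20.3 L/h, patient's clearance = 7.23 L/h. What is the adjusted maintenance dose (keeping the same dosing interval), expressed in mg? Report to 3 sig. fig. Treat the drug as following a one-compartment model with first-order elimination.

655 mg

To keep the same average steady-state level, dosing rate must scale with clearance.
CL ratio = 7.23 / 20.3 = 0.3562
New dose (same interval) = 1840 × 0.3562 = 655.4 mg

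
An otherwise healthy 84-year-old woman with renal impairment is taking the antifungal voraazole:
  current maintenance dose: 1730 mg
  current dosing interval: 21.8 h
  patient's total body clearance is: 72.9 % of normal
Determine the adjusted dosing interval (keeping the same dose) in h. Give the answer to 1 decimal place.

To keep the same average steady-state level, dosing rate must scale with clearance.
CL ratio = 72.9 / 100 = 0.7290
New interval (same dose) = 21.8 / 0.7290 = 29.90 h

29.9 h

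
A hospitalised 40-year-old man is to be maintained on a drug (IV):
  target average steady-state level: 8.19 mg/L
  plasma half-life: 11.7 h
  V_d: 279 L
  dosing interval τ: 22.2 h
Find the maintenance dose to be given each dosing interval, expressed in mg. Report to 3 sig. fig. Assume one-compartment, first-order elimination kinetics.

k = ln2 / t½ = 0.693147 / 11.7 = 0.05924 h⁻¹
CL = k × Vd = 0.05924 × 279 = 16.53 L/h
At steady state, Dose/τ = Css × CL.
Dose = Css × CL × τ = 8.19 × 16.53 × 22.2 = 3005 mg

3010 mg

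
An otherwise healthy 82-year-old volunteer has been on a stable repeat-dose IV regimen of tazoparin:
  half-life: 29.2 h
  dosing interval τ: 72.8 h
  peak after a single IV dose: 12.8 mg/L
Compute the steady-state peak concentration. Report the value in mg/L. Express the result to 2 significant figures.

16 mg/L

k = ln2 / t½ = 0.693147 / 29.2 = 0.02374 h⁻¹
e^(−kτ) = e^(−0.02374 × 72.8) = 0.1776
Accumulation ratio R = 1 / (1 − e^(−kτ)) = 1 / (1 − 0.1776) = 1.216
Steady-state peak = C₀ × R = 12.8 × 1.216 = 15.56 mg/L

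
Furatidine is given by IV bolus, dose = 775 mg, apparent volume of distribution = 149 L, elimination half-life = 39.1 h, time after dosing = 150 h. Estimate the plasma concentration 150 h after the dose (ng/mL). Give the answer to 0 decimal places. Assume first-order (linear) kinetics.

C₀ = Dose / Vd = 775.0 / 149 = 5.201 mg/L
k = ln2 / t½ = 0.693147 / 39.1 = 0.01773 h⁻¹
C = C₀ · e^(−k·t) = 5.201 × e^(−0.01773 × 150)
  = 5.201 × 0.06998 = 0.3640 mg/L
Convert: 0.3640 mg/L × 1000 = 364.0 ng/mL

364 ng/mL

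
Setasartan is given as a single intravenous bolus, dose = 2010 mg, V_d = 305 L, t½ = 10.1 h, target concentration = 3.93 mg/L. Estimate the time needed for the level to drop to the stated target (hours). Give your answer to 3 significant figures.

7.53 h

C₀ = Dose / Vd = 2010 / 305 = 6.590 mg/L
k = ln2 / t½ = 0.693147 / 10.1 = 0.06863 h⁻¹
t = ln(C₀ / C) / k = ln(6.590 / 3.93) / 0.06863
  = ln(1.677) / 0.06863 = 0.5170 / 0.06863 = 7.533 h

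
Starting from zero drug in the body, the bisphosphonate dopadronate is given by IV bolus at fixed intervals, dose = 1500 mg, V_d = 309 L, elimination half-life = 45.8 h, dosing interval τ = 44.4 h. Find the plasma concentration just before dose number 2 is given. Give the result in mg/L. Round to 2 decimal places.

C₀ per dose = Dose / Vd = 1500 / 309 = 4.854 mg/L
k = ln2 / t½ = 0.693147 / 45.8 = 0.01513 h⁻¹
Fraction remaining after one interval: r = e^(−kτ) = e^(−0.01513 × 44.4) = 0.5108
Before dose 2, 1 dose has been given (aged 1τ).
C_trough = C₀ × r = 4.854 × 0.5108 = 2.479 mg/L

2.48 mg/L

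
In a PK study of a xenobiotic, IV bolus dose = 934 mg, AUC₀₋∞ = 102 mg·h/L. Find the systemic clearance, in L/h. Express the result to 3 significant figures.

9.16 L/h

CL = Dose / AUC = 934 / 102 = 9.157 L/h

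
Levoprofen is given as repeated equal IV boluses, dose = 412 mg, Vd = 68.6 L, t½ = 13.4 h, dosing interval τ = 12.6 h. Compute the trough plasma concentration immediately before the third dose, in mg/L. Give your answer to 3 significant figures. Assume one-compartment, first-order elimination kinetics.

C₀ per dose = Dose / Vd = 412 / 68.6 = 6.006 mg/L
k = ln2 / t½ = 0.693147 / 13.4 = 0.05173 h⁻¹
Fraction remaining after one interval: r = e^(−kτ) = e^(−0.05173 × 12.6) = 0.5211
Before dose 3, 2 doses have been given (aged 1τ, 2τ).
C_trough = C₀ × (r + r²) = 6.006 × (0.5211 + 0.2715) = 4.760 mg/L

4.76 mg/L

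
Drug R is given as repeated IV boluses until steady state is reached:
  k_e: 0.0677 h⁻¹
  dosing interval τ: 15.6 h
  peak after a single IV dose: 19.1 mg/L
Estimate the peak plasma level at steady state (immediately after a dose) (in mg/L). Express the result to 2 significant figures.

29 mg/L

e^(−kτ) = e^(−0.06770 × 15.6) = 0.3478
Accumulation ratio R = 1 / (1 − e^(−kτ)) = 1 / (1 − 0.3478) = 1.533
Steady-state peak = C₀ × R = 19.1 × 1.533 = 29.28 mg/L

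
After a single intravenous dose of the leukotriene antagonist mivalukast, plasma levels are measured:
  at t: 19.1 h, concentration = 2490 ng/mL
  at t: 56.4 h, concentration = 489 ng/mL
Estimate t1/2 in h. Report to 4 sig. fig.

15.88 h

k = ln(C₁/C₂) / (t₂ − t₁) = ln(2490/489) / (56.4 − 19.1)
  = 1.628 / 37.30 = 0.04365 h⁻¹
t½ = ln2 / k = 0.693147 / 0.04365 = 15.88 h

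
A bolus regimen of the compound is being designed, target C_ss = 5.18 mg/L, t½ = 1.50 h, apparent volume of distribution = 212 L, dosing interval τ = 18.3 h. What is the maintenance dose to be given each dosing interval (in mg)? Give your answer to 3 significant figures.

9290 mg

k = ln2 / t½ = 0.693147 / 1.50 = 0.4621 h⁻¹
CL = k × Vd = 0.4621 × 212 = 97.97 L/h
At steady state, Dose/τ = Css × CL.
Dose = Css × CL × τ = 5.18 × 97.97 × 18.3 = 9287 mg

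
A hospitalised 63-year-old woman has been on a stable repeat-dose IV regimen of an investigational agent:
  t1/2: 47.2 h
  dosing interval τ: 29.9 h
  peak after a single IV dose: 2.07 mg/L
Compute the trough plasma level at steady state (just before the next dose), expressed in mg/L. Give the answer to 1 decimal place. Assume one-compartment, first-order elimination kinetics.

k = ln2 / t½ = 0.693147 / 47.2 = 0.01469 h⁻¹
e^(−kτ) = e^(−0.01469 × 29.9) = 0.6445
Accumulation ratio R = 1 / (1 − e^(−kτ)) = 1 / (1 − 0.6445) = 2.813
Steady-state trough = C₀ × R × e^(−kτ) = 2.07 × 2.813 × 0.6445 = 3.753 mg/L

3.8 mg/L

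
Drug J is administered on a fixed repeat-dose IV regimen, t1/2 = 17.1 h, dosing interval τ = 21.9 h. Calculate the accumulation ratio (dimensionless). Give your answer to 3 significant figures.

1.70

k = ln2 / t½ = 0.693147 / 17.1 = 0.04053 h⁻¹
e^(−kτ) = e^(−0.04053 × 21.9) = 0.4116
Accumulation ratio R = 1 / (1 − e^(−kτ)) = 1 / (1 − 0.4116) = 1.700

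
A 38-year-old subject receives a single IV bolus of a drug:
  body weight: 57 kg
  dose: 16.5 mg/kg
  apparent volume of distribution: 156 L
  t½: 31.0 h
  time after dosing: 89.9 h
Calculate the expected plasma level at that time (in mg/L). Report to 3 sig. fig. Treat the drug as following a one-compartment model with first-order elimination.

Total dose = 16.5 × 57 = 940.5 mg
C₀ = Dose / Vd = 940.5 / 156 = 6.029 mg/L
k = ln2 / t½ = 0.693147 / 31.0 = 0.02236 h⁻¹
C = C₀ · e^(−k·t) = 6.029 × e^(−0.02236 × 89.9)
  = 6.029 × 0.1340 = 0.8079 mg/L

0.808 mg/L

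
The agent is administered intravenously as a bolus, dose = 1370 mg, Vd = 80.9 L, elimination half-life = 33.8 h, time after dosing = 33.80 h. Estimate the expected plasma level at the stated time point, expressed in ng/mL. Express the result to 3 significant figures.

C₀ = Dose / Vd = 1370 / 80.9 = 16.93 mg/L
k = ln2 / t½ = 0.693147 / 33.8 = 0.02051 h⁻¹
t / t½ = 33.80 / 33.8 = 1 half-lives
C = C₀ × (1/2)^1 = 16.93 × 0.5000 = 8.465 mg/L
Convert: 8.465 mg/L × 1000 = 8465 ng/mL

8470 ng/mL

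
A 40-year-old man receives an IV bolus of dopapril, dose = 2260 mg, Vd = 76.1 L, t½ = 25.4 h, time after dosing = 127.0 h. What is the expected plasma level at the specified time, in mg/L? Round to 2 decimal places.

C₀ = Dose / Vd = 2260 / 76.1 = 29.70 mg/L
k = ln2 / t½ = 0.693147 / 25.4 = 0.02729 h⁻¹
t / t½ = 127.0 / 25.4 = 5 half-lives
C = C₀ × (1/2)^5 = 29.70 × 0.03125 = 0.9281 mg/L

0.93 mg/L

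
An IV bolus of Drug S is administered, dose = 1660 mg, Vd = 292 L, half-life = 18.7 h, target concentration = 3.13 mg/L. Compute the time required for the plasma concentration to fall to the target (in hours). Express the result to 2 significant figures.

16 h

C₀ = Dose / Vd = 1660 / 292 = 5.685 mg/L
k = ln2 / t½ = 0.693147 / 18.7 = 0.03707 h⁻¹
t = ln(C₀ / C) / k = ln(5.685 / 3.13) / 0.03707
  = ln(1.816) / 0.03707 = 0.5966 / 0.03707 = 16.09 h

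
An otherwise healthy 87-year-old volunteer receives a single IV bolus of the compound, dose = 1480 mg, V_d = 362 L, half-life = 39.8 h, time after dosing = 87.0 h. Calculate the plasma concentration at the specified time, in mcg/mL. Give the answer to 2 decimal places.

C₀ = Dose / Vd = 1480 / 362 = 4.088 mg/L
k = ln2 / t½ = 0.693147 / 39.8 = 0.01742 h⁻¹
C = C₀ · e^(−k·t) = 4.088 × e^(−0.01742 × 87.0)
  = 4.088 × 0.2197 = 0.8981 mg/L
(0.8981 mg/L = 0.8981 mcg/mL)

0.90 mcg/mL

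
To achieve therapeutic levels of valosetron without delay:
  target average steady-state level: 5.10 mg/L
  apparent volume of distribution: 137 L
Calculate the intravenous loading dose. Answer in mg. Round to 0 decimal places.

LD = Css × Vd = 5.10 × 137 = 698.7 mg

699 mg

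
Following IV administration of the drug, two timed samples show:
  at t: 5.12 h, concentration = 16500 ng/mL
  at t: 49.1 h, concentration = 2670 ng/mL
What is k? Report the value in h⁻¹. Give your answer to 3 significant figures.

0.0414 h⁻¹

k = ln(C₁/C₂) / (t₂ − t₁) = ln(16500/2670) / (49.1 − 5.12)
  = 1.821 / 43.98 = 0.04141 h⁻¹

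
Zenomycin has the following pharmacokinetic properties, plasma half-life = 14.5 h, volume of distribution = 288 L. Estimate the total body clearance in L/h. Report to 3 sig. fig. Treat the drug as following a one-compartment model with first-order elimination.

k = ln2 / t½ = 0.693147 / 14.5 = 0.04780 h⁻¹
CL = k × Vd = 0.04780 × 288 = 13.77 L/h

13.8 L/h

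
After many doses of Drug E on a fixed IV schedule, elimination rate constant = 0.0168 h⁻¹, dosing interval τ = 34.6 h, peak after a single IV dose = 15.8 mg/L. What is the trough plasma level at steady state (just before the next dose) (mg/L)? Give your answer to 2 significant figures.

e^(−kτ) = e^(−0.01680 × 34.6) = 0.5592
Accumulation ratio R = 1 / (1 − e^(−kτ)) = 1 / (1 − 0.5592) = 2.269
Steady-state trough = C₀ × R × e^(−kτ) = 15.8 × 2.269 × 0.5592 = 20.05 mg/L

20 mg/L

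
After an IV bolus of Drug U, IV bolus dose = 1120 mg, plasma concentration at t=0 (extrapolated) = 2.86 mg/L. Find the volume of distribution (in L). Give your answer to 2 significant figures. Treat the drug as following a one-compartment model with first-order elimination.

Vd = Dose / C₀ = 1120 / 2.86 = 391.6 L

390 L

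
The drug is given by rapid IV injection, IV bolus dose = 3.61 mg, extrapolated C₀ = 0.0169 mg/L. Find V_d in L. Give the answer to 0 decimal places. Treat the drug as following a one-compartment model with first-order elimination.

214 L

Vd = Dose / C₀ = 3.610 / 0.0169 = 213.6 L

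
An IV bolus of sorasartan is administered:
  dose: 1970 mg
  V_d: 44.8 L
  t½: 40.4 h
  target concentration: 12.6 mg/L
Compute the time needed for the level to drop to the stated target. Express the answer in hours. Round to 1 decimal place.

C₀ = Dose / Vd = 1970 / 44.8 = 43.97 mg/L
k = ln2 / t½ = 0.693147 / 40.4 = 0.01716 h⁻¹
t = ln(C₀ / C) / k = ln(43.97 / 12.6) / 0.01716
  = ln(3.490) / 0.01716 = 1.250 / 0.01716 = 72.84 h

72.8 h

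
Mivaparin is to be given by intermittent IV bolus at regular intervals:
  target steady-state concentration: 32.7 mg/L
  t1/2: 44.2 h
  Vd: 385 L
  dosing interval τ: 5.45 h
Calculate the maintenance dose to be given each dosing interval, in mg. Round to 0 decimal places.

1076 mg

k = ln2 / t½ = 0.693147 / 44.2 = 0.01568 h⁻¹
CL = k × Vd = 0.01568 × 385 = 6.037 L/h
At steady state, Dose/τ = Css × CL.
Dose = Css × CL × τ = 32.7 × 6.037 × 5.45 = 1076 mg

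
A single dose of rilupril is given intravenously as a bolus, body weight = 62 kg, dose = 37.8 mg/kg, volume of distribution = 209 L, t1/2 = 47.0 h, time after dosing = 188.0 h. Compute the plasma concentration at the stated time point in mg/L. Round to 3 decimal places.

Total dose = 37.8 × 62 = 2344 mg
C₀ = Dose / Vd = 2344 / 209 = 11.22 mg/L
k = ln2 / t½ = 0.693147 / 47.0 = 0.01475 h⁻¹
t / t½ = 188.0 / 47.0 = 4 half-lives
C = C₀ × (1/2)^4 = 11.22 × 0.06250 = 0.7013 mg/L

0.701 mg/L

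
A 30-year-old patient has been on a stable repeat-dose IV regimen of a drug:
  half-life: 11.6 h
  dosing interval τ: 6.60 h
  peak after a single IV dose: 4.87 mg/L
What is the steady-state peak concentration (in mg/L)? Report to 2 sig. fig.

k = ln2 / t½ = 0.693147 / 11.6 = 0.05975 h⁻¹
e^(−kτ) = e^(−0.05975 × 6.60) = 0.6741
Accumulation ratio R = 1 / (1 − e^(−kτ)) = 1 / (1 − 0.6741) = 3.068
Steady-state peak = C₀ × R = 4.87 × 3.068 = 14.94 mg/L

15 mg/L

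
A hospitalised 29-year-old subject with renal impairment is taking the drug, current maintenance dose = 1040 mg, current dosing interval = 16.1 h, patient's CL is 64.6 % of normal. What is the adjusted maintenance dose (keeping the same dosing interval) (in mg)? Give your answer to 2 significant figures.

670 mg

To keep the same average steady-state level, dosing rate must scale with clearance.
CL ratio = 64.6 / 100 = 0.6460
New dose (same interval) = 1040 × 0.6460 = 671.8 mg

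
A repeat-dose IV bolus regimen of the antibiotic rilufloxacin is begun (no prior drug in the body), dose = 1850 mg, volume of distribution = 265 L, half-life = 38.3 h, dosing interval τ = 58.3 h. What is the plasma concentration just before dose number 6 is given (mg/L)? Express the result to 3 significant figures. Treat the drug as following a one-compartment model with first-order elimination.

C₀ per dose = Dose / Vd = 1850 / 265 = 6.981 mg/L
k = ln2 / t½ = 0.693147 / 38.3 = 0.01810 h⁻¹
Fraction remaining after one interval: r = e^(−kτ) = e^(−0.01810 × 58.3) = 0.3481
Before dose 6, 5 doses have been given (aged 1τ, 2τ, 3τ, 4τ, 5τ).
C_trough = C₀ × (r + r² + … + r^5) = C₀ × r(1−r^5)/(1−r)
        = 6.981 × 0.3481 × (1 − 0.005111) / (1 − 0.3481) = 3.709 mg/L

3.71 mg/L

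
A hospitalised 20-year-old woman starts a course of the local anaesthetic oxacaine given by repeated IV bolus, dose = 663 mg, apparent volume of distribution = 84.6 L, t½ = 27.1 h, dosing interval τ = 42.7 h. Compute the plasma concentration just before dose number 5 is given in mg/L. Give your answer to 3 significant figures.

C₀ per dose = Dose / Vd = 663 / 84.6 = 7.837 mg/L
k = ln2 / t½ = 0.693147 / 27.1 = 0.02558 h⁻¹
Fraction remaining after one interval: r = e^(−kτ) = e^(−0.02558 × 42.7) = 0.3355
Before dose 5, 4 doses have been given (aged 1τ, 2τ, 3τ, 4τ).
C_trough = C₀ × (r + r² + … + r^4) = C₀ × r(1−r^4)/(1−r)
        = 7.837 × 0.3355 × (1 − 0.01267) / (1 − 0.3355) = 3.907 mg/L

3.91 mg/L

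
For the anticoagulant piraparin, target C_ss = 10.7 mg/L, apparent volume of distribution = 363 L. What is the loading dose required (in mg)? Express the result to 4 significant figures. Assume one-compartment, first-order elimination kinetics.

3884 mg

LD = Css × Vd = 10.7 × 363 = 3884 mg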